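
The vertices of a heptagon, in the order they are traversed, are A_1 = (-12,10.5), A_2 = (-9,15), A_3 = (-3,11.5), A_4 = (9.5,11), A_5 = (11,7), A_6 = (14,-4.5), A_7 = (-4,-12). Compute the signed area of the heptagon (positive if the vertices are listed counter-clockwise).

Σ = (-85.5) + (-58.5) + (-142.25) + (-54.5) + (-147.5) + (-186) + (-186) = -860.25
Signed area = Σ/2 = -430.125 (negative ⇒ clockwise traversal).

-430.125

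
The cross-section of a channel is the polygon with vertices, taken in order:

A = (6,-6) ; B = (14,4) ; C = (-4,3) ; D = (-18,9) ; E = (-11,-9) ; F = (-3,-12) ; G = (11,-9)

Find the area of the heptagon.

Apply the surveyor's formula: 2A = Σ (x_i·y_{i+1} − x_{i+1}·y_i), indices taken mod 7.
A→B: (6)(4) − (14)(-6) = 108
B→C: (14)(3) − (-4)(4) = 58
C→D: (-4)(9) − (-18)(3) = 18
D→E: (-18)(-9) − (-11)(9) = 261
E→F: (-11)(-12) − (-3)(-9) = 105
F→G: (-3)(-9) − (11)(-12) = 159
G→A: (11)(-6) − (6)(-9) = -12
Σ = 697
Area = |Σ|/2 = 348.5.

348.5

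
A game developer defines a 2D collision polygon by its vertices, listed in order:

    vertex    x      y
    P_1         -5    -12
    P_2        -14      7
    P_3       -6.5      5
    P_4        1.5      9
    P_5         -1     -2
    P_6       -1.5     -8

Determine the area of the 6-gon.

Apply the surveyor's formula: 2A = Σ (x_i·y_{i+1} − x_{i+1}·y_i), indices taken mod 6.
Σ = (-203) + (-24.5) + (-66) + (6) + (5) + (-22) = -304.5
Area = |Σ|/2 = 152.25.

152.25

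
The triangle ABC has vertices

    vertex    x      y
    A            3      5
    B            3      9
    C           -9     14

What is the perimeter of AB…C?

|AB| = √((0)² + (4)²) = √16 = 4
|BC| = √((-12)² + (5)²) = √169 = 13
|CA| = √((12)² + (-9)²) = √225 = 15
Perimeter = 4 + 13 + 15 = 32.

32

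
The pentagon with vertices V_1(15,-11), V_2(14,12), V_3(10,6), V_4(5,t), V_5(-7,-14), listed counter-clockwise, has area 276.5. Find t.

The doubled signed area Σ (x_i y_{i+1} − x_{i+1} y_i) is linear in t.
With t=0 it equals 485; the coefficient of t is 17 (from the two edges through V_4).
So 17·t + 485 = 2·276.5 = 553 ⇒ t = 4.

4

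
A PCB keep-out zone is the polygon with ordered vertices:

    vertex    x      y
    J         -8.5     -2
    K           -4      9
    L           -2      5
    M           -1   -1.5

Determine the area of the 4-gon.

44.625

Apply Gauss's area formula: 2A = Σ (x_i·y_{i+1} − x_{i+1}·y_i), indices taken mod 4.
Cross-terms: -84.5, -2, 8, -10.75  ⇒  Σ = -89.25
Area = |Σ|/2 = 44.625.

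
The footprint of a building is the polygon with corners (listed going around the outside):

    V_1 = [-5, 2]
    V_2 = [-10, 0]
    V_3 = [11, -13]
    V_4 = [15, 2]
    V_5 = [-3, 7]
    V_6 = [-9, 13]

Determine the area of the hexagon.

274.5

Apply the shoelace formula: 2A = Σ (x_i·y_{i+1} − x_{i+1}·y_i), indices taken mod 6.
Σ = (20) + (130) + (217) + (111) + (24) + (47) = 549
Area = |Σ|/2 = 274.5.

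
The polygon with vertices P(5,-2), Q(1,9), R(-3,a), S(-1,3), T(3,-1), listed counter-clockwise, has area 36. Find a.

Write out the shoelace sum; only the two edges meeting at R involve a:
2·Area = [(1·a − (-3)·9) + ((-3)·3 − (-1)·a)] + 38
       = 2·a + 56 = 72
⇒ a = 8.

8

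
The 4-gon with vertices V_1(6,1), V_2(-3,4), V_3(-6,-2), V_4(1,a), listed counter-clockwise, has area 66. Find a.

-6

The doubled signed area Σ (x_i y_{i+1} − x_{i+1} y_i) is linear in a.
With a=0 it equals 60; the coefficient of a is -12 (from the two edges through V_4).
So -12·a + 60 = 2·66 = 132 ⇒ a = -6.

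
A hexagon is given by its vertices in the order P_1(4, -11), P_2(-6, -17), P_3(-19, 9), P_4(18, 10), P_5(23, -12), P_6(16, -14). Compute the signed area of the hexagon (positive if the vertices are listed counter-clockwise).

-779.5

Apply the shoelace formula: 2A = Σ (x_i·y_{i+1} − x_{i+1}·y_i), indices taken mod 6.
Cross-terms: -134, -377, -352, -446, -130, -120  ⇒  Σ = -1559
Signed area = Σ/2 = -779.5 (negative ⇒ clockwise traversal).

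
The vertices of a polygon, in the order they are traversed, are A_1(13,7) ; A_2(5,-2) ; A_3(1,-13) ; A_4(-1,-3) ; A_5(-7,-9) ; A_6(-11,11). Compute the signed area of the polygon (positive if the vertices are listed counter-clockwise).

-274

Σ = (-61) + (-63) + (-16) + (-12) + (-176) + (-220) = -548
Signed area = Σ/2 = -274 (negative ⇒ clockwise traversal).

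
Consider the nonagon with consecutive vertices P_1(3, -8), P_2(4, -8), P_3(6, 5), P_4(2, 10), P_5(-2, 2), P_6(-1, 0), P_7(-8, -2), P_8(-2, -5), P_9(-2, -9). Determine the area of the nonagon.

120.5

Apply Gauss's area formula: 2A = Σ (x_i·y_{i+1} − x_{i+1}·y_i), indices taken mod 9.
Cross-terms: 8, 68, 50, 24, 2, 2, 36, 8, 43  ⇒  Σ = 241
Area = |Σ|/2 = 120.5.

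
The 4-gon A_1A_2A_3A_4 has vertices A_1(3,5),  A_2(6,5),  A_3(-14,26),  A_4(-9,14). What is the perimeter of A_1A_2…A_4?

|A_1A_2| = √((3)² + (0)²) = √9 = 3
|A_2A_3| = √((-20)² + (21)²) = √841 = 29
|A_3A_4| = √((5)² + (-12)²) = √169 = 13
|A_4A_1| = √((12)² + (-9)²) = √225 = 15
Perimeter = 3 + 29 + 13 + 15 = 60.

60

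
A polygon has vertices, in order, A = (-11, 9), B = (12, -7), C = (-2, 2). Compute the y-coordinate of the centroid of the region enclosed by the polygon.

Apply Gauss's area formula. First the cross-terms c_i = x_i·y_{i+1} − x_{i+1}·y_i:
  -31, 10, 4  ⇒  2A = -17, A = -8.5.
Then Σ (y_i + y_{i+1})·c_i = -68, so ȳ = -68 / (6·(-8.5)) = 4/3.

4/3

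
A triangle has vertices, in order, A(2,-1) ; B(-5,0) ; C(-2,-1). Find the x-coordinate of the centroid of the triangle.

-5/3

Apply the shoelace formula. First the cross-terms c_i = x_i·y_{i+1} − x_{i+1}·y_i:
  -5, 5, 4  ⇒  2A = 4, A = 2.
Then Σ (x_i + x_{i+1})·c_i = -20, so x̄ = -20 / (6·2) = -5/3.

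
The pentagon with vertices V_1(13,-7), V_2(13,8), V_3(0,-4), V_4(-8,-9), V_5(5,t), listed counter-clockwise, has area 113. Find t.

Write out the shoelace sum; only the two edges meeting at V_5 involve t:
2·Area = [((-8)·t − 5·(-9)) + (5·(-7) − 13·t)] + 111
       = -21·t + 121 = 226
⇒ t = -5.

-5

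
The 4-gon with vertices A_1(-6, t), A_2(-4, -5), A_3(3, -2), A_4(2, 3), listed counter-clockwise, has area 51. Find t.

The doubled signed area Σ (x_i y_{i+1} − x_{i+1} y_i) is linear in t.
With t=0 it equals 84; the coefficient of t is 6 (from the two edges through A_1).
So 6·t + 84 = 2·51 = 102 ⇒ t = 3.

3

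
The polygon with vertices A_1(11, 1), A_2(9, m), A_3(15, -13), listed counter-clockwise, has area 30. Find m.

-7

The doubled signed area Σ (x_i y_{i+1} − x_{i+1} y_i) is linear in m.
With m=0 it equals 32; the coefficient of m is -4 (from the two edges through A_2).
So -4·m + 32 = 2·30 = 60 ⇒ m = -7.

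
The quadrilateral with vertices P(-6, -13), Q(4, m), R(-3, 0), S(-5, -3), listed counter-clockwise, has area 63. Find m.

The doubled signed area Σ (x_i y_{i+1} − x_{i+1} y_i) is linear in m.
With m=0 it equals 108; the coefficient of m is -3 (from the two edges through Q).
So -3·m + 108 = 2·63 = 126 ⇒ m = -6.

-6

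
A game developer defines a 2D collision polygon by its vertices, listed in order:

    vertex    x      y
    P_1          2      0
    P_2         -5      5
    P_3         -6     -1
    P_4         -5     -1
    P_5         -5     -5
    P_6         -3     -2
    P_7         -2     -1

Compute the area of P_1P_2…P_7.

Σ = (10) + (35) + (1) + (20) + (-5) + (-1) + (2) = 62
Area = |Σ|/2 = 31.

31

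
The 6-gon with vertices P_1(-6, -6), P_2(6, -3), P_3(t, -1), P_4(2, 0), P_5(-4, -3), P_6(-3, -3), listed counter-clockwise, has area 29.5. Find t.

Write out the shoelace sum; only the two edges meeting at P_3 involve t:
2·Area = [(6·(-1) − t·(-3)) + (t·0 − 2·(-1))] + 51
       = 3·t + 47 = 59
⇒ t = 4.

4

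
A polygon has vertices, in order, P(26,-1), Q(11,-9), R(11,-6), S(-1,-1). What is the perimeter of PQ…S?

60

|PQ| = √((-15)² + (-8)²) = √289 = 17
|QR| = √((0)² + (3)²) = √9 = 3
|RS| = √((-12)² + (5)²) = √169 = 13
|SP| = √((27)² + (0)²) = √729 = 27
Perimeter = 17 + 3 + 13 + 27 = 60.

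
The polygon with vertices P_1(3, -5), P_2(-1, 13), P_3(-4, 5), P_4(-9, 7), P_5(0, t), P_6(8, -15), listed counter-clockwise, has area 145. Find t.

The doubled signed area Σ (x_i y_{i+1} − x_{i+1} y_i) is linear in t.
With t=0 it equals 103; the coefficient of t is -17 (from the two edges through P_5).
So -17·t + 103 = 2·145 = 290 ⇒ t = -11.

-11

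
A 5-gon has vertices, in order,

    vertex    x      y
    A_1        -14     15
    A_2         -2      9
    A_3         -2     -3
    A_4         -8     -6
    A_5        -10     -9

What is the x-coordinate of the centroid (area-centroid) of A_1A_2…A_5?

-664/87

Apply Gauss's area formula. First the cross-terms c_i = x_i·y_{i+1} − x_{i+1}·y_i:
  -96, 24, -12, 12, -276  ⇒  2A = -348, A = -174.
Then Σ (x_i + x_{i+1})·c_i = 7968, so x̄ = 7968 / (6·(-174)) = -664/87.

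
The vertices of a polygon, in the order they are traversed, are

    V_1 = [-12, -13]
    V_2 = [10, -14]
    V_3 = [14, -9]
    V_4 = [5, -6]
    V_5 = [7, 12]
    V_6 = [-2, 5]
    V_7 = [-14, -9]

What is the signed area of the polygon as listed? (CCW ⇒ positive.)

344

Apply the shoelace formula: 2A = Σ (x_i·y_{i+1} − x_{i+1}·y_i), indices taken mod 7.
V_1→V_2: (-12)(-14) − (10)(-13) = 298
V_2→V_3: (10)(-9) − (14)(-14) = 106
V_3→V_4: (14)(-6) − (5)(-9) = -39
V_4→V_5: (5)(12) − (7)(-6) = 102
V_5→V_6: (7)(5) − (-2)(12) = 59
V_6→V_7: (-2)(-9) − (-14)(5) = 88
V_7→V_1: (-14)(-13) − (-12)(-9) = 74
Σ = 688
Signed area = Σ/2 = 344 (positive ⇒ counter-clockwise traversal).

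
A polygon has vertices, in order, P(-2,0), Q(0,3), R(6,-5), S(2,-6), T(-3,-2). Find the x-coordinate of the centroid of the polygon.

131/114

Apply the shoelace (surveyor's) formula. First the cross-terms c_i = x_i·y_{i+1} − x_{i+1}·y_i:
  -6, -18, -26, -22, -4  ⇒  2A = -76, A = -38.
Then Σ (x_i + x_{i+1})·c_i = -262, so x̄ = -262 / (6·(-38)) = 131/114.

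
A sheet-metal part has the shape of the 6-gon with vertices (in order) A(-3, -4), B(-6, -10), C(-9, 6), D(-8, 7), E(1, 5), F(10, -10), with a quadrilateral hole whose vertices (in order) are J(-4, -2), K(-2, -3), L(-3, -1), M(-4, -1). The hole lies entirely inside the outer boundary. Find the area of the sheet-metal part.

154

Outer boundary:
Apply the shoelace formula: 2A = Σ (x_i·y_{i+1} − x_{i+1}·y_i), indices taken mod 6.
Σ = (6) + (-126) + (-15) + (-47) + (-60) + (-70) = -312
Area = |Σ|/2 = 156.
Hole:
Apply the surveyor's formula: 2A = Σ (x_i·y_{i+1} − x_{i+1}·y_i), indices taken mod 4.
Cross-terms: 8, -7, -1, 4  ⇒  Σ = 4
Area = |Σ|/2 = 2.
Net area = 156 − 2 = 154.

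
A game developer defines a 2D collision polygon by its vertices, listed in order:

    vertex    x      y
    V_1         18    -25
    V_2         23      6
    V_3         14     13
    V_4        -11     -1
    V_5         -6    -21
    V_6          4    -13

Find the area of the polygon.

774

V_1→V_2: (18)(6) − (23)(-25) = 683
V_2→V_3: (23)(13) − (14)(6) = 215
V_3→V_4: (14)(-1) − (-11)(13) = 129
V_4→V_5: (-11)(-21) − (-6)(-1) = 225
V_5→V_6: (-6)(-13) − (4)(-21) = 162
V_6→V_1: (4)(-25) − (18)(-13) = 134
Σ = 1548
Area = |Σ|/2 = 774.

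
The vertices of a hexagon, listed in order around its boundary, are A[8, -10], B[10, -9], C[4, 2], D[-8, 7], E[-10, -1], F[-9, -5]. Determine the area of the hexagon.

Σ = (28) + (56) + (44) + (78) + (41) + (130) = 377
Area = |Σ|/2 = 188.5.

188.5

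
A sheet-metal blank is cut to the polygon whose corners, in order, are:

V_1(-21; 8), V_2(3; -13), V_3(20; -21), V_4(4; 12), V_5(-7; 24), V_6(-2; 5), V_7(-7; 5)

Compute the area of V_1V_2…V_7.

518.5

Apply Gauss's area formula: 2A = Σ (x_i·y_{i+1} − x_{i+1}·y_i), indices taken mod 7.
Cross-terms: 249, 197, 324, 180, 13, 25, 49  ⇒  Σ = 1037
Area = |Σ|/2 = 518.5.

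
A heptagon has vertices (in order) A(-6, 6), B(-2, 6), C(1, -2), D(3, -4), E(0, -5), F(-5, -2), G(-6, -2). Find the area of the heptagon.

Apply the shoelace (surveyor's) formula: 2A = Σ (x_i·y_{i+1} − x_{i+1}·y_i), indices taken mod 7.
Cross-terms: -24, -2, 2, -15, -25, -2, -48  ⇒  Σ = -114
Area = |Σ|/2 = 57.

57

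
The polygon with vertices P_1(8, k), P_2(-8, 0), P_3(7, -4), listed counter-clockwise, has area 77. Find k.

Write out the shoelace sum; only the two edges meeting at P_1 involve k:
2·Area = [(7·k − 8·(-4)) + (8·0 − (-8)·k)] + 32
       = 15·k + 64 = 154
⇒ k = 6.

6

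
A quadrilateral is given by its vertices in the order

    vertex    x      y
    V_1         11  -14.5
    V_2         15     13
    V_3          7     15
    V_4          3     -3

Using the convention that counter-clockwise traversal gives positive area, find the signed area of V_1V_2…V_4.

Apply the shoelace formula: 2A = Σ (x_i·y_{i+1} − x_{i+1}·y_i), indices taken mod 4.
Cross-terms: 360.5, 134, -66, -10.5  ⇒  Σ = 418
Signed area = Σ/2 = 209 (positive ⇒ counter-clockwise traversal).

209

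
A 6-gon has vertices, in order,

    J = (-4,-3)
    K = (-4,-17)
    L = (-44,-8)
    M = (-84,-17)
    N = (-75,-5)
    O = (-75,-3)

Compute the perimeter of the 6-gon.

184

|JK| = √((0)² + (-14)²) = √196 = 14
|KL| = √((-40)² + (9)²) = √1681 = 41
|LM| = √((-40)² + (-9)²) = √1681 = 41
|MN| = √((9)² + (12)²) = √225 = 15
|NO| = √((0)² + (2)²) = √4 = 2
|OJ| = √((71)² + (0)²) = √5041 = 71
Perimeter = 14 + 41 + 41 + 15 + 2 + 71 = 184.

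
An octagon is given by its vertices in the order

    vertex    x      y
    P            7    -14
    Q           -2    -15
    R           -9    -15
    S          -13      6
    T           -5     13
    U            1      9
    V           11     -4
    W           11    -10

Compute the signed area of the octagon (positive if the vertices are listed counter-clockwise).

P→Q: (7)(-15) − (-2)(-14) = -133
Q→R: (-2)(-15) − (-9)(-15) = -105
R→S: (-9)(6) − (-13)(-15) = -249
S→T: (-13)(13) − (-5)(6) = -139
T→U: (-5)(9) − (1)(13) = -58
U→V: (1)(-4) − (11)(9) = -103
V→W: (11)(-10) − (11)(-4) = -66
W→P: (11)(-14) − (7)(-10) = -84
Σ = -937
Signed area = Σ/2 = -468.5 (negative ⇒ clockwise traversal).

-468.5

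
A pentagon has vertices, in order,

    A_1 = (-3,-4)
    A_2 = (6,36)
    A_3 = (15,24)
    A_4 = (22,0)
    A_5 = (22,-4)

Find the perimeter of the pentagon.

|A_1A_2| = √((9)² + (40)²) = √1681 = 41
|A_2A_3| = √((9)² + (-12)²) = √225 = 15
|A_3A_4| = √((7)² + (-24)²) = √625 = 25
|A_4A_5| = √((0)² + (-4)²) = √16 = 4
|A_5A_1| = √((-25)² + (0)²) = √625 = 25
Perimeter = 41 + 15 + 25 + 4 + 25 = 110.

110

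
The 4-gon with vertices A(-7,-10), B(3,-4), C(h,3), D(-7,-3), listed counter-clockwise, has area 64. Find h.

-9

The doubled signed area Σ (x_i y_{i+1} − x_{i+1} y_i) is linear in h.
With h=0 it equals 137; the coefficient of h is 1 (from the two edges through C).
So 1·h + 137 = 2·64 = 128 ⇒ h = -9.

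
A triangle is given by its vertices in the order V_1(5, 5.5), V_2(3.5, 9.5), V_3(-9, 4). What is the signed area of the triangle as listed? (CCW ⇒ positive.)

29.125

Σ = (28.25) + (99.5) + (-69.5) = 58.25
Signed area = Σ/2 = 29.125 (positive ⇒ counter-clockwise traversal).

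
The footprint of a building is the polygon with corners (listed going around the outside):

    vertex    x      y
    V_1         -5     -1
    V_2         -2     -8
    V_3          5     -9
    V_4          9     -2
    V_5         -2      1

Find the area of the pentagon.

89.5

Apply the shoelace (surveyor's) formula: 2A = Σ (x_i·y_{i+1} − x_{i+1}·y_i), indices taken mod 5.
V_1→V_2: (-5)(-8) − (-2)(-1) = 38
V_2→V_3: (-2)(-9) − (5)(-8) = 58
V_3→V_4: (5)(-2) − (9)(-9) = 71
V_4→V_5: (9)(1) − (-2)(-2) = 5
V_5→V_1: (-2)(-1) − (-5)(1) = 7
Σ = 179
Area = |Σ|/2 = 89.5.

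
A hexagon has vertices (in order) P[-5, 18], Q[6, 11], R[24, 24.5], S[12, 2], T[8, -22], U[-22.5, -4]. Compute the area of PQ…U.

Cross-terms: -163, -117, -246, -280, -527, -425  ⇒  Σ = -1758
Area = |Σ|/2 = 879.

879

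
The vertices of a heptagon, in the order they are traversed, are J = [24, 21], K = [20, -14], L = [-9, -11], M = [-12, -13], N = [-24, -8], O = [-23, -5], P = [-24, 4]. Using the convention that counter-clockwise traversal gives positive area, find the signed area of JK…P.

-1104.5

Apply the shoelace (surveyor's) formula: 2A = Σ (x_i·y_{i+1} − x_{i+1}·y_i), indices taken mod 7.
Cross-terms: -756, -346, -15, -216, -64, -212, -600  ⇒  Σ = -2209
Signed area = Σ/2 = -1104.5 (negative ⇒ clockwise traversal).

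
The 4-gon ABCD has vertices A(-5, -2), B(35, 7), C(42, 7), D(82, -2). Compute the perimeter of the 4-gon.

|AB| = √((40)² + (9)²) = √1681 = 41
|BC| = √((7)² + (0)²) = √49 = 7
|CD| = √((40)² + (-9)²) = √1681 = 41
|DA| = √((-87)² + (0)²) = √7569 = 87
Perimeter = 41 + 7 + 41 + 87 = 176.

176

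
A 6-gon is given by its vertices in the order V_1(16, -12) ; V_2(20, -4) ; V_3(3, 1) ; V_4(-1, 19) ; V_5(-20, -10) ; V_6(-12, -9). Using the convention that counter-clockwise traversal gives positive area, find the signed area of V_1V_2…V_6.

502

Cross-terms: 176, 32, 58, 390, 60, 288  ⇒  Σ = 1004
Signed area = Σ/2 = 502 (positive ⇒ counter-clockwise traversal).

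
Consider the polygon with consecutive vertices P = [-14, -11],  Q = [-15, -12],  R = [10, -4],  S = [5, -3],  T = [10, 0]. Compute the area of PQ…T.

46.5

Σ = (3) + (180) + (-10) + (30) + (-110) = 93
Area = |Σ|/2 = 46.5.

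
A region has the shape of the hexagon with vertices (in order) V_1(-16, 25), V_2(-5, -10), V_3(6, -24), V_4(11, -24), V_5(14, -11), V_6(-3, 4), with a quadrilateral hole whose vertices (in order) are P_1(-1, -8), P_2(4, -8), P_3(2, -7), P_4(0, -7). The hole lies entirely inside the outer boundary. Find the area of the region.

402.5

Outer boundary:
Apply the surveyor's formula: 2A = Σ (x_i·y_{i+1} − x_{i+1}·y_i), indices taken mod 6.
V_1→V_2: (-16)(-10) − (-5)(25) = 285
V_2→V_3: (-5)(-24) − (6)(-10) = 180
V_3→V_4: (6)(-24) − (11)(-24) = 120
V_4→V_5: (11)(-11) − (14)(-24) = 215
V_5→V_6: (14)(4) − (-3)(-11) = 23
V_6→V_1: (-3)(25) − (-16)(4) = -11
Σ = 812
Area = |Σ|/2 = 406.
Hole:
Apply the surveyor's formula: 2A = Σ (x_i·y_{i+1} − x_{i+1}·y_i), indices taken mod 4.
Cross-terms: 40, -12, -14, -7  ⇒  Σ = 7
Area = |Σ|/2 = 3.5.
Net area = 406 − 3.5 = 402.5.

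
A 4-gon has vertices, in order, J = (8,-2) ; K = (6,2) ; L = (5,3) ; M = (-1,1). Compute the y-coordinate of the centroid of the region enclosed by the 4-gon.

13/19

Apply the shoelace (surveyor's) formula. First the cross-terms c_i = x_i·y_{i+1} − x_{i+1}·y_i:
  28, 8, 8, -6  ⇒  2A = 38, A = 19.
Then Σ (y_i + y_{i+1})·c_i = 78, so ȳ = 78 / (6·19) = 13/19.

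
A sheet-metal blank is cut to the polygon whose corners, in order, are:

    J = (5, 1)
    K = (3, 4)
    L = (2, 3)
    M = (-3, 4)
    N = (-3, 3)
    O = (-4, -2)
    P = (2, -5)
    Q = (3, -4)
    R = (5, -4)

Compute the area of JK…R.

Apply the shoelace (surveyor's) formula: 2A = Σ (x_i·y_{i+1} − x_{i+1}·y_i), indices taken mod 9.
J→K: (5)(4) − (3)(1) = 17
K→L: (3)(3) − (2)(4) = 1
L→M: (2)(4) − (-3)(3) = 17
M→N: (-3)(3) − (-3)(4) = 3
N→O: (-3)(-2) − (-4)(3) = 18
O→P: (-4)(-5) − (2)(-2) = 24
P→Q: (2)(-4) − (3)(-5) = 7
Q→R: (3)(-4) − (5)(-4) = 8
R→J: (5)(1) − (5)(-4) = 25
Σ = 120
Area = |Σ|/2 = 60.

60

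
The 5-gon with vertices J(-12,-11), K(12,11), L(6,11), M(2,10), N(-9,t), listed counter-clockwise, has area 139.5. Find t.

The doubled signed area Σ (x_i y_{i+1} − x_{i+1} y_i) is linear in t.
With t=0 it equals 293; the coefficient of t is 14 (from the two edges through N).
So 14·t + 293 = 2·139.5 = 279 ⇒ t = -1.

-1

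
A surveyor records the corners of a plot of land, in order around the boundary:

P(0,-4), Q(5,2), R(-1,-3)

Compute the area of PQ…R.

5.5

Apply the shoelace (surveyor's) formula: 2A = Σ (x_i·y_{i+1} − x_{i+1}·y_i), indices taken mod 3.
Cross-terms: 20, -13, 4  ⇒  Σ = 11
Area = |Σ|/2 = 5.5.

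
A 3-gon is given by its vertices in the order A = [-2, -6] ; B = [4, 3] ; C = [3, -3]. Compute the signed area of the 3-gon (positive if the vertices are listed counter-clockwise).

-13.5

Apply the surveyor's formula: 2A = Σ (x_i·y_{i+1} − x_{i+1}·y_i), indices taken mod 3.
Σ = (18) + (-21) + (-24) = -27
Signed area = Σ/2 = -13.5 (negative ⇒ clockwise traversal).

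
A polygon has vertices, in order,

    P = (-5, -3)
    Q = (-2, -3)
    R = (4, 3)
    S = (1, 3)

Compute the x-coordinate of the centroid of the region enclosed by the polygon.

Apply the shoelace formula. First the cross-terms c_i = x_i·y_{i+1} − x_{i+1}·y_i:
  9, 6, 9, 12  ⇒  2A = 36, A = 18.
Then Σ (x_i + x_{i+1})·c_i = -54, so x̄ = -54 / (6·18) = -0.5.

-0.5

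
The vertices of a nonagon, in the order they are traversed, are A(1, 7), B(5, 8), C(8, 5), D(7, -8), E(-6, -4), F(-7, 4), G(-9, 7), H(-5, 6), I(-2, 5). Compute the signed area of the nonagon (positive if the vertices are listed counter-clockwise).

Cross-terms: -27, -39, -99, -76, -52, -13, -19, -13, -19  ⇒  Σ = -357
Signed area = Σ/2 = -178.5 (negative ⇒ clockwise traversal).

-178.5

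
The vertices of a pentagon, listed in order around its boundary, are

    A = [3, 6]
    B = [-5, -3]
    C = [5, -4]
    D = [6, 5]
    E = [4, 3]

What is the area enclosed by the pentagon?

59

Apply Gauss's area formula: 2A = Σ (x_i·y_{i+1} − x_{i+1}·y_i), indices taken mod 5.
Σ = (21) + (35) + (49) + (-2) + (15) = 118
Area = |Σ|/2 = 59.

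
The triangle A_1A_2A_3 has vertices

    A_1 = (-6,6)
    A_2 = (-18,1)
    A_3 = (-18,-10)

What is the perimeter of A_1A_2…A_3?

44

|A_1A_2| = √((-12)² + (-5)²) = √169 = 13
|A_2A_3| = √((0)² + (-11)²) = √121 = 11
|A_3A_1| = √((12)² + (16)²) = √400 = 20
Perimeter = 13 + 11 + 20 = 44.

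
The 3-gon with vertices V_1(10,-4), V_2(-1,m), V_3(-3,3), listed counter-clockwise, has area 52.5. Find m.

10

The doubled signed area Σ (x_i y_{i+1} − x_{i+1} y_i) is linear in m.
With m=0 it equals -25; the coefficient of m is 13 (from the two edges through V_2).
So 13·m + -25 = 2·52.5 = 105 ⇒ m = 10.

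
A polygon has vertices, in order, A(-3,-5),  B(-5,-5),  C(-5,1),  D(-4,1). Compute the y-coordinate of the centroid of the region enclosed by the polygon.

Apply the surveyor's formula. First the cross-terms c_i = x_i·y_{i+1} − x_{i+1}·y_i:
  -10, -30, -1, 23  ⇒  2A = -18, A = -9.
Then Σ (y_i + y_{i+1})·c_i = 126, so ȳ = 126 / (6·(-9)) = -7/3.

-7/3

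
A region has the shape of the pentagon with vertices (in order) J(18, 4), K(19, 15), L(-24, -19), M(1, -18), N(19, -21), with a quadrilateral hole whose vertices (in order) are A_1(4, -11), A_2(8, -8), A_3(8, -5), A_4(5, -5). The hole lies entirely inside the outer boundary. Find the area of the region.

694.5

Outer boundary:
Apply Gauss's area formula: 2A = Σ (x_i·y_{i+1} − x_{i+1}·y_i), indices taken mod 5.
Σ = (194) + (-1) + (451) + (321) + (454) = 1419
Area = |Σ|/2 = 709.5.
Hole:
A_1→A_2: (4)(-8) − (8)(-11) = 56
A_2→A_3: (8)(-5) − (8)(-8) = 24
A_3→A_4: (8)(-5) − (5)(-5) = -15
A_4→A_1: (5)(-11) − (4)(-5) = -35
Σ = 30
Area = |Σ|/2 = 15.
Net area = 709.5 − 15 = 694.5.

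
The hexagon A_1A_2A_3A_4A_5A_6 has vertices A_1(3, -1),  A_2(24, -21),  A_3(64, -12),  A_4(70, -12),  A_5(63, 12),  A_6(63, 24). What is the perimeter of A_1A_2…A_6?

|A_1A_2| = √((21)² + (-20)²) = √841 = 29
|A_2A_3| = √((40)² + (9)²) = √1681 = 41
|A_3A_4| = √((6)² + (0)²) = √36 = 6
|A_4A_5| = √((-7)² + (24)²) = √625 = 25
|A_5A_6| = √((0)² + (12)²) = √144 = 12
|A_6A_1| = √((-60)² + (-25)²) = √4225 = 65
Perimeter = 29 + 41 + 6 + 25 + 12 + 65 = 178.

178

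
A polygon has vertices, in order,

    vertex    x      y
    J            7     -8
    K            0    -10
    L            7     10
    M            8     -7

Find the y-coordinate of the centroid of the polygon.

Apply the surveyor's formula. First the cross-terms c_i = x_i·y_{i+1} − x_{i+1}·y_i:
  -70, 70, -129, -15  ⇒  2A = -144, A = -72.
Then Σ (y_i + y_{i+1})·c_i = 1098, so ȳ = 1098 / (6·(-72)) = -61/24.

-61/24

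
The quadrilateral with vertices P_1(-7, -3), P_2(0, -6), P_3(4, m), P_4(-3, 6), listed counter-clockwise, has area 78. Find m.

5

The doubled signed area Σ (x_i y_{i+1} − x_{i+1} y_i) is linear in m.
With m=0 it equals 141; the coefficient of m is 3 (from the two edges through P_3).
So 3·m + 141 = 2·78 = 156 ⇒ m = 5.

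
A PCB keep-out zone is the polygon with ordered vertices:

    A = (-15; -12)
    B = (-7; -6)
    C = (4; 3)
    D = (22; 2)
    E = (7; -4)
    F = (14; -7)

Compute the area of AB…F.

208.5

Apply the shoelace (surveyor's) formula: 2A = Σ (x_i·y_{i+1} − x_{i+1}·y_i), indices taken mod 6.
Σ = (6) + (3) + (-58) + (-102) + (7) + (-273) = -417
Area = |Σ|/2 = 208.5.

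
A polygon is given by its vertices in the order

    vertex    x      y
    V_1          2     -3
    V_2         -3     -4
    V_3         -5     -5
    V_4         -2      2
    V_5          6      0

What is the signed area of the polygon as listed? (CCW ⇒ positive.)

-36

Apply the surveyor's formula: 2A = Σ (x_i·y_{i+1} − x_{i+1}·y_i), indices taken mod 5.
Σ = (-17) + (-5) + (-20) + (-12) + (-18) = -72
Signed area = Σ/2 = -36 (negative ⇒ clockwise traversal).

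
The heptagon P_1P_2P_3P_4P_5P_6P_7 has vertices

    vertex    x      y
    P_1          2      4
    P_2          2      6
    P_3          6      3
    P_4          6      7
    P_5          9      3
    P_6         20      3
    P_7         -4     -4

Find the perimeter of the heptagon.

62

|P_1P_2| = √((0)² + (2)²) = √4 = 2
|P_2P_3| = √((4)² + (-3)²) = √25 = 5
|P_3P_4| = √((0)² + (4)²) = √16 = 4
|P_4P_5| = √((3)² + (-4)²) = √25 = 5
|P_5P_6| = √((11)² + (0)²) = √121 = 11
|P_6P_7| = √((-24)² + (-7)²) = √625 = 25
|P_7P_1| = √((6)² + (8)²) = √100 = 10
Perimeter = 2 + 5 + 4 + 5 + 11 + 25 + 10 = 62.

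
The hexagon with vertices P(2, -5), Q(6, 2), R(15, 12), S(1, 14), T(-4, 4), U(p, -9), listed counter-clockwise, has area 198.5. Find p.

Write out the shoelace sum; only the two edges meeting at U involve p:
2·Area = [((-4)·(-9) − p·4) + (p·(-5) − 2·(-9))] + 334
       = -9·p + 388 = 397
⇒ p = -1.

-1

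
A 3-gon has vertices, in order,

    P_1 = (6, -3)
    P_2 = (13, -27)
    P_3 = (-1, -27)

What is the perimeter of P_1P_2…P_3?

|P_1P_2| = √((7)² + (-24)²) = √625 = 25
|P_2P_3| = √((-14)² + (0)²) = √196 = 14
|P_3P_1| = √((7)² + (24)²) = √625 = 25
Perimeter = 25 + 14 + 25 = 64.

64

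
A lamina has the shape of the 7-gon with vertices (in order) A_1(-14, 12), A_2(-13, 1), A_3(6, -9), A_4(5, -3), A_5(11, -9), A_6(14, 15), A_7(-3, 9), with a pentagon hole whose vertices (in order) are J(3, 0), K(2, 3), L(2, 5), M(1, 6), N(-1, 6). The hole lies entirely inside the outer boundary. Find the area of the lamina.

403

Outer boundary:
Apply the shoelace (surveyor's) formula: 2A = Σ (x_i·y_{i+1} − x_{i+1}·y_i), indices taken mod 7.
Σ = (142) + (111) + (27) + (-12) + (291) + (171) + (90) = 820
Area = |Σ|/2 = 410.
Hole:
Σ = (9) + (4) + (7) + (12) + (-18) = 14
Area = |Σ|/2 = 7.
Net area = 410 − 7 = 403.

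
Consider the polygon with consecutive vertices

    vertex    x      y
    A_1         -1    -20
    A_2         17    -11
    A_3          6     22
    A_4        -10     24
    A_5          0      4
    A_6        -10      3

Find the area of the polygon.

679

Apply the shoelace formula: 2A = Σ (x_i·y_{i+1} − x_{i+1}·y_i), indices taken mod 6.
A_1→A_2: (-1)(-11) − (17)(-20) = 351
A_2→A_3: (17)(22) − (6)(-11) = 440
A_3→A_4: (6)(24) − (-10)(22) = 364
A_4→A_5: (-10)(4) − (0)(24) = -40
A_5→A_6: (0)(3) − (-10)(4) = 40
A_6→A_1: (-10)(-20) − (-1)(3) = 203
Σ = 1358
Area = |Σ|/2 = 679.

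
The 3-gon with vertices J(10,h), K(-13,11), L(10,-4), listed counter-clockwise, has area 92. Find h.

4

The doubled signed area Σ (x_i y_{i+1} − x_{i+1} y_i) is linear in h.
With h=0 it equals 92; the coefficient of h is 23 (from the two edges through J).
So 23·h + 92 = 2·92 = 184 ⇒ h = 4.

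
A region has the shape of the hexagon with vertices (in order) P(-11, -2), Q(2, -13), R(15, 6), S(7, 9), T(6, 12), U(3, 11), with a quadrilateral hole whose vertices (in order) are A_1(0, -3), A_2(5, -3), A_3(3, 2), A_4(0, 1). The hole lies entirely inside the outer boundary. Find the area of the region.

Outer boundary:
Apply the shoelace (surveyor's) formula: 2A = Σ (x_i·y_{i+1} − x_{i+1}·y_i), indices taken mod 6.
P→Q: (-11)(-13) − (2)(-2) = 147
Q→R: (2)(6) − (15)(-13) = 207
R→S: (15)(9) − (7)(6) = 93
S→T: (7)(12) − (6)(9) = 30
T→U: (6)(11) − (3)(12) = 30
U→P: (3)(-2) − (-11)(11) = 115
Σ = 622
Area = |Σ|/2 = 311.
Hole:
Σ = (15) + (19) + (3) + (0) = 37
Area = |Σ|/2 = 18.5.
Net area = 311 − 18.5 = 292.5.

292.5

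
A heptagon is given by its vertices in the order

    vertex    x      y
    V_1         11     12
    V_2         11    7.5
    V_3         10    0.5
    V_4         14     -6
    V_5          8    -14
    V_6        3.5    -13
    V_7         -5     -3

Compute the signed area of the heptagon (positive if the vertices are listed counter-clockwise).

-245.75

Apply Gauss's area formula: 2A = Σ (x_i·y_{i+1} − x_{i+1}·y_i), indices taken mod 7.
Cross-terms: -49.5, -69.5, -67, -148, -55, -75.5, -27  ⇒  Σ = -491.5
Signed area = Σ/2 = -245.75 (negative ⇒ clockwise traversal).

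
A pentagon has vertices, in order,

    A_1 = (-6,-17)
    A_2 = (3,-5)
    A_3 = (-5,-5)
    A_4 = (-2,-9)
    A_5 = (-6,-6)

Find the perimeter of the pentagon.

|A_1A_2| = √((9)² + (12)²) = √225 = 15
|A_2A_3| = √((-8)² + (0)²) = √64 = 8
|A_3A_4| = √((3)² + (-4)²) = √25 = 5
|A_4A_5| = √((-4)² + (3)²) = √25 = 5
|A_5A_1| = √((0)² + (-11)²) = √121 = 11
Perimeter = 15 + 8 + 5 + 5 + 11 = 44.

44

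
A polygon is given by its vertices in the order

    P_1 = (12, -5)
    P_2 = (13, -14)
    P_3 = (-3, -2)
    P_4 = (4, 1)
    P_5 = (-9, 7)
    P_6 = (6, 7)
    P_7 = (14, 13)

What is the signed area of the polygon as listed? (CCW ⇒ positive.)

Σ = (-103) + (-68) + (5) + (37) + (-105) + (-20) + (-226) = -480
Signed area = Σ/2 = -240 (negative ⇒ clockwise traversal).

-240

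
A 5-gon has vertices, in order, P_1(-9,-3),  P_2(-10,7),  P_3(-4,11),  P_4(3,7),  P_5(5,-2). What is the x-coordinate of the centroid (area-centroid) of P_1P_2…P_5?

Apply the shoelace (surveyor's) formula. First the cross-terms c_i = x_i·y_{i+1} − x_{i+1}·y_i:
  -93, -82, -61, -41, -33  ⇒  2A = -310, A = -155.
Then Σ (x_i + x_{i+1})·c_i = 2780, so x̄ = 2780 / (6·(-155)) = -278/93.

-278/93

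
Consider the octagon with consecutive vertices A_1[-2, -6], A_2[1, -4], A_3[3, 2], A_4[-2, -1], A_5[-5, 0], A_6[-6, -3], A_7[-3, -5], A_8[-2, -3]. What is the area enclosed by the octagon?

32.5

Σ = (14) + (14) + (1) + (-5) + (15) + (21) + (-1) + (6) = 65
Area = |Σ|/2 = 32.5.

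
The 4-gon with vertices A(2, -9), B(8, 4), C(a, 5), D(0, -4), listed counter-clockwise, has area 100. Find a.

The doubled signed area Σ (x_i y_{i+1} − x_{i+1} y_i) is linear in a.
With a=0 it equals 128; the coefficient of a is -8 (from the two edges through C).
So -8·a + 128 = 2·100 = 200 ⇒ a = -9.

-9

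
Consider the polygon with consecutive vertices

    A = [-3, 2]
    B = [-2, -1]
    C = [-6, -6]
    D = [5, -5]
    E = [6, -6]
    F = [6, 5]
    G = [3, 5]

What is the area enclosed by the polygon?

87.5

Apply the surveyor's formula: 2A = Σ (x_i·y_{i+1} − x_{i+1}·y_i), indices taken mod 7.
Σ = (7) + (6) + (60) + (0) + (66) + (15) + (21) = 175
Area = |Σ|/2 = 87.5.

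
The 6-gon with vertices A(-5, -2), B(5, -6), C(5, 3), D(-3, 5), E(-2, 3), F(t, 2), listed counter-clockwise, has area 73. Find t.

-4

Write out the shoelace sum; only the two edges meeting at F involve t:
2·Area = [((-2)·2 − t·3) + (t·(-2) − (-5)·2)] + 120
       = -5·t + 126 = 146
⇒ t = -4.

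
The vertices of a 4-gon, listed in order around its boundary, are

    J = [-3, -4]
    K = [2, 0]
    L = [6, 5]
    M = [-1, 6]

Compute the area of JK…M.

40.5

Apply the shoelace formula: 2A = Σ (x_i·y_{i+1} − x_{i+1}·y_i), indices taken mod 4.
Σ = (8) + (10) + (41) + (22) = 81
Area = |Σ|/2 = 40.5.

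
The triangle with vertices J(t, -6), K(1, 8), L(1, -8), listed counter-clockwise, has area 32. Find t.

5

The doubled signed area Σ (x_i y_{i+1} − x_{i+1} y_i) is linear in t.
With t=0 it equals -16; the coefficient of t is 16 (from the two edges through J).
So 16·t + -16 = 2·32 = 64 ⇒ t = 5.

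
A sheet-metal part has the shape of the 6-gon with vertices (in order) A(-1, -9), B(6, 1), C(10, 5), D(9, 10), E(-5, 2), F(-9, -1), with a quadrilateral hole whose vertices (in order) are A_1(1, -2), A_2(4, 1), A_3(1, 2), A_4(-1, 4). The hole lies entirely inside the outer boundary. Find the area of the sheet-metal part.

139.5

Outer boundary:
Apply Gauss's area formula: 2A = Σ (x_i·y_{i+1} − x_{i+1}·y_i), indices taken mod 6.
Σ = (53) + (20) + (55) + (68) + (23) + (80) = 299
Area = |Σ|/2 = 149.5.
Hole:
Cross-terms: 9, 7, 6, -2  ⇒  Σ = 20
Area = |Σ|/2 = 10.
Net area = 149.5 − 10 = 139.5.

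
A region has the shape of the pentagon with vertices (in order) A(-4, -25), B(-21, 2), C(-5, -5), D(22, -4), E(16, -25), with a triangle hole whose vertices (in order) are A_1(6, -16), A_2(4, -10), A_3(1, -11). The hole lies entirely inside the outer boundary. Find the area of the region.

Outer boundary:
Apply the shoelace (surveyor's) formula: 2A = Σ (x_i·y_{i+1} − x_{i+1}·y_i), indices taken mod 5.
A→B: (-4)(2) − (-21)(-25) = -533
B→C: (-21)(-5) − (-5)(2) = 115
C→D: (-5)(-4) − (22)(-5) = 130
D→E: (22)(-25) − (16)(-4) = -486
E→A: (16)(-25) − (-4)(-25) = -500
Σ = -1274
Area = |Σ|/2 = 637.
Hole:
Apply the surveyor's formula: 2A = Σ (x_i·y_{i+1} − x_{i+1}·y_i), indices taken mod 3.
Σ = (4) + (-34) + (50) = 20
Area = |Σ|/2 = 10.
Net area = 637 − 10 = 627.

627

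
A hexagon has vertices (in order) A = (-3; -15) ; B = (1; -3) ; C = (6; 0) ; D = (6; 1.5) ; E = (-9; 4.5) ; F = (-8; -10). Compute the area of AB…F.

Apply the shoelace (surveyor's) formula: 2A = Σ (x_i·y_{i+1} − x_{i+1}·y_i), indices taken mod 6.
A→B: (-3)(-3) − (1)(-15) = 24
B→C: (1)(0) − (6)(-3) = 18
C→D: (6)(1.5) − (6)(0) = 9
D→E: (6)(4.5) − (-9)(1.5) = 40.5
E→F: (-9)(-10) − (-8)(4.5) = 126
F→A: (-8)(-15) − (-3)(-10) = 90
Σ = 307.5
Area = |Σ|/2 = 153.75.

153.75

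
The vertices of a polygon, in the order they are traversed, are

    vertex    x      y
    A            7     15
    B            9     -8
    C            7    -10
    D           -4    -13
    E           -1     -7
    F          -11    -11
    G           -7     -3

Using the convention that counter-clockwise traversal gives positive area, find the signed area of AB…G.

-267.5

Cross-terms: -191, -34, -131, 15, -66, -44, -84  ⇒  Σ = -535
Signed area = Σ/2 = -267.5 (negative ⇒ clockwise traversal).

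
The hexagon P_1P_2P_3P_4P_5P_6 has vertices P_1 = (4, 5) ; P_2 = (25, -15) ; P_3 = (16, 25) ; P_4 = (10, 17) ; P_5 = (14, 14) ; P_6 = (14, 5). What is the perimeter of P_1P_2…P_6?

104

|P_1P_2| = √((21)² + (-20)²) = √841 = 29
|P_2P_3| = √((-9)² + (40)²) = √1681 = 41
|P_3P_4| = √((-6)² + (-8)²) = √100 = 10
|P_4P_5| = √((4)² + (-3)²) = √25 = 5
|P_5P_6| = √((0)² + (-9)²) = √81 = 9
|P_6P_1| = √((-10)² + (0)²) = √100 = 10
Perimeter = 29 + 41 + 10 + 5 + 9 + 10 = 104.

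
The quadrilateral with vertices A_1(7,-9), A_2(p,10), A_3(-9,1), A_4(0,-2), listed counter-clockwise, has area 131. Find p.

The doubled signed area Σ (x_i y_{i+1} − x_{i+1} y_i) is linear in p.
With p=0 it equals 192; the coefficient of p is 10 (from the two edges through A_2).
So 10·p + 192 = 2·131 = 262 ⇒ p = 7.

7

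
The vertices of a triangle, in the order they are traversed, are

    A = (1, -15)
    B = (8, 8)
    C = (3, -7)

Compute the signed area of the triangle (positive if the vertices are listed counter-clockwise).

5

Apply the shoelace (surveyor's) formula: 2A = Σ (x_i·y_{i+1} − x_{i+1}·y_i), indices taken mod 3.
A→B: (1)(8) − (8)(-15) = 128
B→C: (8)(-7) − (3)(8) = -80
C→A: (3)(-15) − (1)(-7) = -38
Σ = 10
Signed area = Σ/2 = 5 (positive ⇒ counter-clockwise traversal).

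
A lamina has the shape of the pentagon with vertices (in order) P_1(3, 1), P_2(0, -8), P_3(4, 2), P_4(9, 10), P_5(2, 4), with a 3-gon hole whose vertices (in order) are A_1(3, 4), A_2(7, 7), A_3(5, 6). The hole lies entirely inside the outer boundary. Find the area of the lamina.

17

Outer boundary:
Apply the shoelace (surveyor's) formula: 2A = Σ (x_i·y_{i+1} − x_{i+1}·y_i), indices taken mod 5.
Σ = (-24) + (32) + (22) + (16) + (-10) = 36
Area = |Σ|/2 = 18.
Hole:
Σ = (-7) + (7) + (2) = 2
Area = |Σ|/2 = 1.
Net area = 18 − 1 = 17.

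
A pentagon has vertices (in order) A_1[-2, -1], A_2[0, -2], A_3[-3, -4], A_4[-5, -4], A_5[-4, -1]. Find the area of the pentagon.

Apply the shoelace (surveyor's) formula: 2A = Σ (x_i·y_{i+1} − x_{i+1}·y_i), indices taken mod 5.
Cross-terms: 4, -6, -8, -11, 2  ⇒  Σ = -19
Area = |Σ|/2 = 9.5.

9.5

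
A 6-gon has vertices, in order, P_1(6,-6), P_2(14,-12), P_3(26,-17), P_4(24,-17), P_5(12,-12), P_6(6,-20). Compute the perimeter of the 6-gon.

|P_1P_2| = √((8)² + (-6)²) = √100 = 10
|P_2P_3| = √((12)² + (-5)²) = √169 = 13
|P_3P_4| = √((-2)² + (0)²) = √4 = 2
|P_4P_5| = √((-12)² + (5)²) = √169 = 13
|P_5P_6| = √((-6)² + (-8)²) = √100 = 10
|P_6P_1| = √((0)² + (14)²) = √196 = 14
Perimeter = 10 + 13 + 2 + 13 + 10 + 14 = 62.

62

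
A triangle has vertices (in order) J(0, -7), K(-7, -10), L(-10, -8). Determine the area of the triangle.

11.5

Apply the shoelace (surveyor's) formula: 2A = Σ (x_i·y_{i+1} − x_{i+1}·y_i), indices taken mod 3.
J→K: (0)(-10) − (-7)(-7) = -49
K→L: (-7)(-8) − (-10)(-10) = -44
L→J: (-10)(-7) − (0)(-8) = 70
Σ = -23
Area = |Σ|/2 = 11.5.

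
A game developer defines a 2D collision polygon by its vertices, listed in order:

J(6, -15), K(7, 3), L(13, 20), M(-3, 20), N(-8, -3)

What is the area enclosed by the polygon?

425.5

Apply the surveyor's formula: 2A = Σ (x_i·y_{i+1} − x_{i+1}·y_i), indices taken mod 5.
Σ = (123) + (101) + (320) + (169) + (138) = 851
Area = |Σ|/2 = 425.5.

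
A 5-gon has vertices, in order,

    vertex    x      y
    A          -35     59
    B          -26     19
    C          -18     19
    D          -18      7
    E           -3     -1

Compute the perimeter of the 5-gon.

146

|AB| = √((9)² + (-40)²) = √1681 = 41
|BC| = √((8)² + (0)²) = √64 = 8
|CD| = √((0)² + (-12)²) = √144 = 12
|DE| = √((15)² + (-8)²) = √289 = 17
|EA| = √((-32)² + (60)²) = √4624 = 68
Perimeter = 41 + 8 + 12 + 17 + 68 = 146.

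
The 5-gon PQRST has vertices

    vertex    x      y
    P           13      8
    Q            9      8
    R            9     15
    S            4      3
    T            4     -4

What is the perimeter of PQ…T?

46

|PQ| = √((-4)² + (0)²) = √16 = 4
|QR| = √((0)² + (7)²) = √49 = 7
|RS| = √((-5)² + (-12)²) = √169 = 13
|ST| = √((0)² + (-7)²) = √49 = 7
|TP| = √((9)² + (12)²) = √225 = 15
Perimeter = 4 + 7 + 13 + 7 + 15 = 46.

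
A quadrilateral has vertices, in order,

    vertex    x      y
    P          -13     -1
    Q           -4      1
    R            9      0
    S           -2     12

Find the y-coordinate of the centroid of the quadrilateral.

605/144

Apply the shoelace (surveyor's) formula. First the cross-terms c_i = x_i·y_{i+1} − x_{i+1}·y_i:
  -17, -9, 108, 158  ⇒  2A = 240, A = 120.
Then Σ (y_i + y_{i+1})·c_i = 3025, so ȳ = 3025 / (6·120) = 605/144.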